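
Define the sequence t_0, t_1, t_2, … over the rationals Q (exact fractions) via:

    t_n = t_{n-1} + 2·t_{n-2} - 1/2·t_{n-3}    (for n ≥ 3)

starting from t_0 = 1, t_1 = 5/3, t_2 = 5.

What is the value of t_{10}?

t_3 = 1·5 + 2·5/3 + -1/2·1 = 47/6
t_4 = 1·47/6 + 2·5 + -1/2·5/3 = 17
t_5 = 1·17 + 2·47/6 + -1/2·5 = 181/6
t_6 = 1·181/6 + 2·17 + -1/2·47/6 = 241/4
t_7 = 1·241/4 + 2·181/6 + -1/2·17 = 1345/12
t_8 = 1·1345/12 + 2·241/4 + -1/2·181/6 = 435/2
t_9 = 1·435/2 + 2·1345/12 + -1/2·241/4 = 9877/24
t_10 = 1·9877/24 + 2·435/2 + -1/2·1345/12 = 1581/2

1581/2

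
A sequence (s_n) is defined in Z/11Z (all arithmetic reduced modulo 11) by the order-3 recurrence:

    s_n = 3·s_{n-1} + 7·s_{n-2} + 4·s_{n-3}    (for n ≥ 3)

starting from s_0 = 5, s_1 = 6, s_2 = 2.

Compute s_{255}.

0

s_3 = 3·2 + 7·6 + 4·5 = 2
s_4 = 3·2 + 7·2 + 4·6 = 0
s_5 = 3·0 + 7·2 + 4·2 = 0
s_6 = 3·0 + 7·0 + 4·2 = 8
s_7 = 3·8 + 7·0 + 4·0 = 2
s_8 = 3·2 + 7·8 + 4·0 = 7
s_9 = 3·7 + 7·2 + 4·8 = 1
s_10 = 3·1 + 7·7 + 4·2 = 5
s_11 = 3·5 + 7·1 + 4·7 = 6
s_12 = 3·6 + 7·5 + 4·1 = 2
(s_10, s_11, s_12) = (5, 6, 2) = (s_0, s_1, s_2), so the sequence has period 10.
255 ≡ 5 (mod 10), hence s_255 = s_5 = 0.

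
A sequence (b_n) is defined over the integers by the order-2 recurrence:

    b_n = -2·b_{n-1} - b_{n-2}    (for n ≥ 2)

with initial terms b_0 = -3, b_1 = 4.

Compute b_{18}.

b_2 = -2·4 + -1·-3 = -5
b_3 = -2·-5 + -1·4 = 6
b_4 = -2·6 + -1·-5 = -7
b_5 = -2·-7 + -1·6 = 8
b_6 = -2·8 + -1·-7 = -9
b_7 = -2·-9 + -1·8 = 10
b_8 = -2·10 + -1·-9 = -11
b_9 = -2·-11 + -1·10 = 12
b_10 = -2·12 + -1·-11 = -13
b_11 = -2·-13 + -1·12 = 14
b_12 = -2·14 + -1·-13 = -15
b_13 = -2·-15 + -1·14 = 16
b_14 = -2·16 + -1·-15 = -17
b_15 = -2·-17 + -1·16 = 18
b_16 = -2·18 + -1·-17 = -19
b_17 = -2·-19 + -1·18 = 20
b_18 = -2·20 + -1·-19 = -21

-21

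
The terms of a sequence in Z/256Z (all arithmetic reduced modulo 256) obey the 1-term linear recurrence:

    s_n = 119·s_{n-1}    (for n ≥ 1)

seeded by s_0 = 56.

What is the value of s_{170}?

s_1 = 119·56 = 8
s_2 = 119·8 = 184
s_3 = 119·184 = 136
s_4 = 119·136 = 56
(s_4) = (56) = (s_0), so the sequence has period 4.
170 ≡ 2 (mod 4), hence s_170 = s_2 = 184.

184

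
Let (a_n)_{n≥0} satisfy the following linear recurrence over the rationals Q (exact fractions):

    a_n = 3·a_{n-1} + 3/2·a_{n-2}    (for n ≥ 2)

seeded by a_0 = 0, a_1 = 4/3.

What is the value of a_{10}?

316305/4

a_2 = 3·4/3 + 3/2·0 = 4
a_3 = 3·4 + 3/2·4/3 = 14
a_4 = 3·14 + 3/2·4 = 48
a_5 = 3·48 + 3/2·14 = 165
a_6 = 3·165 + 3/2·48 = 567
a_7 = 3·567 + 3/2·165 = 3897/2
a_8 = 3·3897/2 + 3/2·567 = 6696
a_9 = 3·6696 + 3/2·3897/2 = 92043/4
a_10 = 3·92043/4 + 3/2·6696 = 316305/4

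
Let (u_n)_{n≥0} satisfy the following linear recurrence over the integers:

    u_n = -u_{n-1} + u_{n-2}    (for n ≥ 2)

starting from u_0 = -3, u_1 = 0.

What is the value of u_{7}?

u_2 = -1·0 + 1·-3 = -3
u_3 = -1·-3 + 1·0 = 3
u_4 = -1·3 + 1·-3 = -6
u_5 = -1·-6 + 1·3 = 9
u_6 = -1·9 + 1·-6 = -15
u_7 = -1·-15 + 1·9 = 24

24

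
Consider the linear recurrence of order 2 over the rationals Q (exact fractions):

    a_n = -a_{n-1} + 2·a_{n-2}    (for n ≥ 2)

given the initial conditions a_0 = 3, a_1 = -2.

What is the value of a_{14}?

a_2 = -1·-2 + 2·3 = 8
a_3 = -1·8 + 2·-2 = -12
a_4 = -1·-12 + 2·8 = 28
a_5 = -1·28 + 2·-12 = -52
a_6 = -1·-52 + 2·28 = 108
a_7 = -1·108 + 2·-52 = -212
a_8 = -1·-212 + 2·108 = 428
a_9 = -1·428 + 2·-212 = -852
a_10 = -1·-852 + 2·428 = 1708
a_11 = -1·1708 + 2·-852 = -3412
a_12 = -1·-3412 + 2·1708 = 6828
a_13 = -1·6828 + 2·-3412 = -13652
a_14 = -1·-13652 + 2·6828 = 27308

27308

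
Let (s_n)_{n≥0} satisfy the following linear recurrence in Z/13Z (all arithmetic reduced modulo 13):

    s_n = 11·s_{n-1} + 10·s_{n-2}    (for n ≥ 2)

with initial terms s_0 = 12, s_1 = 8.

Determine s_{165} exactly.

1

s_2 = 11·8 + 10·12 = 0
s_3 = 11·0 + 10·8 = 2
s_4 = 11·2 + 10·0 = 9
s_5 = 11·9 + 10·2 = 2
s_6 = 11·2 + 10·9 = 8
s_7 = 11·8 + 10·2 = 4
s_8 = 11·4 + 10·8 = 7
s_9 = 11·7 + 10·4 = 0
s_10 = 11·0 + 10·7 = 5
s_11 = 11·5 + 10·0 = 3
s_12 = 11·3 + 10·5 = 5
s_13 = 11·5 + 10·3 = 7
s_14 = 11·7 + 10·5 = 10
s_15 = 11·10 + 10·7 = 11
s_16 = 11·11 + 10·10 = 0
s_17 = 11·0 + 10·11 = 6
s_18 = 11·6 + 10·0 = 1
s_19 = 11·1 + 10·6 = 6
s_20 = 11·6 + 10·1 = 11
s_21 = 11·11 + 10·6 = 12
s_22 = 11·12 + 10·11 = 8
(s_21, s_22) = (12, 8) = (s_0, s_1), so the sequence has period 21.
165 ≡ 18 (mod 21), hence s_165 = s_18 = 1.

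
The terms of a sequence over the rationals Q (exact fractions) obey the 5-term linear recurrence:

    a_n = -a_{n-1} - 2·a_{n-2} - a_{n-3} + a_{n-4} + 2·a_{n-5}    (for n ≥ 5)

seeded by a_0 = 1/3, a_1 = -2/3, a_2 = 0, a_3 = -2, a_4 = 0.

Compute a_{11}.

-104/3

a_5 = -1·0 + -2·-2 + -1·0 + 1·-2/3 + 2·1/3 = 4
a_6 = -1·4 + -2·0 + -1·-2 + 1·0 + 2·-2/3 = -10/3
a_7 = -1·-10/3 + -2·4 + -1·0 + 1·-2 + 2·0 = -20/3
a_8 = -1·-20/3 + -2·-10/3 + -1·4 + 1·0 + 2·-2 = 16/3
a_9 = -1·16/3 + -2·-20/3 + -1·-10/3 + 1·4 + 2·0 = 46/3
a_10 = -1·46/3 + -2·16/3 + -1·-20/3 + 1·-10/3 + 2·4 = -44/3
a_11 = -1·-44/3 + -2·46/3 + -1·16/3 + 1·-20/3 + 2·-10/3 = -104/3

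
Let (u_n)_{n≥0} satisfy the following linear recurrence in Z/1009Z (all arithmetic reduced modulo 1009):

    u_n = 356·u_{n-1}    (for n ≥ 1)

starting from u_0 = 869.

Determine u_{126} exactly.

u_1 = 356·869 = 610
u_2 = 356·610 = 225
u_3 = 356·225 = 389
u_4 = 356·389 = 251
u_5 = 356·251 = 564
u_6 = 356·564 = 1002
u_7 = 356·1002 = 535
u_8 = 356·535 = 768
u_9 = 356·768 = 978
u_10 = 356·978 = 63
u_11 = 356·63 = 230
u_12 = 356·230 = 151
u_13 = 356·151 = 279
u_14 = 356·279 = 442
u_15 = 356·442 = 957
u_16 = 356·957 = 659
u_17 = 356·659 = 516
u_18 = 356·516 = 58
u_19 = 356·58 = 468
u_20 = 356·468 = 123
u_21 = 356·123 = 401
u_22 = 356·401 = 487
u_23 = 356·487 = 833
u_24 = 356·833 = 911
u_25 = 356·911 = 427
u_26 = 356·427 = 662
u_27 = 356·662 = 575
u_28 = 356·575 = 882
u_29 = 356·882 = 193
u_30 = 356·193 = 96
u_31 = 356·96 = 879
u_32 = 356·879 = 134
u_33 = 356·134 = 281
u_34 = 356·281 = 145
u_35 = 356·145 = 161
u_36 = 356·161 = 812
u_37 = 356·812 = 498
u_38 = 356·498 = 713
u_39 = 356·713 = 569
u_40 = 356·569 = 764
u_41 = 356·764 = 563
u_42 = 356·563 = 646
u_43 = 356·646 = 933
u_44 = 356·933 = 187
u_45 = 356·187 = 987
u_46 = 356·987 = 240
u_47 = 356·240 = 684
u_48 = 356·684 = 335
u_49 = 356·335 = 198
u_50 = 356·198 = 867
u_51 = 356·867 = 907
u_52 = 356·907 = 12
u_53 = 356·12 = 236
u_54 = 356·236 = 269
u_55 = 356·269 = 918
u_56 = 356·918 = 901
u_57 = 356·901 = 903
u_58 = 356·903 = 606
u_59 = 356·606 = 819
u_60 = 356·819 = 972
u_61 = 356·972 = 954
u_62 = 356·954 = 600
u_63 = 356·600 = 701
u_64 = 356·701 = 333
u_65 = 356·333 = 495
u_66 = 356·495 = 654
u_67 = 356·654 = 754
u_68 = 356·754 = 30
u_69 = 356·30 = 590
u_70 = 356·590 = 168
u_71 = 356·168 = 277
u_72 = 356·277 = 739
u_73 = 356·739 = 744
u_74 = 356·744 = 506
u_75 = 356·506 = 534
u_76 = 356·534 = 412
u_77 = 356·412 = 367
u_78 = 356·367 = 491
u_79 = 356·491 = 239
u_80 = 356·239 = 328
u_81 = 356·328 = 733
u_82 = 356·733 = 626
u_83 = 356·626 = 876
u_84 = 356·876 = 75
u_85 = 356·75 = 466
u_86 = 356·466 = 420
u_87 = 356·420 = 188
u_88 = 356·188 = 334
u_89 = 356·334 = 851
u_90 = 356·851 = 256
u_91 = 356·256 = 326
u_92 = 356·326 = 21
u_93 = 356·21 = 413
u_94 = 356·413 = 723
u_95 = 356·723 = 93
u_96 = 356·93 = 820
u_97 = 356·820 = 319
u_98 = 356·319 = 556
u_99 = 356·556 = 172
u_100 = 356·172 = 692
u_101 = 356·692 = 156
u_102 = 356·156 = 41
u_103 = 356·41 = 470
u_104 = 356·470 = 835
u_105 = 356·835 = 614
u_106 = 356·614 = 640
u_107 = 356·640 = 815
u_108 = 356·815 = 557
u_109 = 356·557 = 528
u_110 = 356·528 = 294
u_111 = 356·294 = 737
u_112 = 356·737 = 32
u_113 = 356·32 = 293
u_114 = 356·293 = 381
u_115 = 356·381 = 430
u_116 = 356·430 = 721
u_117 = 356·721 = 390
u_118 = 356·390 = 607
u_119 = 356·607 = 166
u_120 = 356·166 = 574
u_121 = 356·574 = 526
u_122 = 356·526 = 591
u_123 = 356·591 = 524
u_124 = 356·524 = 888
u_125 = 356·888 = 311
u_126 = 356·311 = 735

735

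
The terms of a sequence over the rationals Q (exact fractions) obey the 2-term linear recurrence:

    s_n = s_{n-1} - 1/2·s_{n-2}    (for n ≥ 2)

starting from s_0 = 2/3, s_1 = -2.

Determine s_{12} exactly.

s_2 = 1·-2 + -1/2·2/3 = -7/3
s_3 = 1·-7/3 + -1/2·-2 = -4/3
s_4 = 1·-4/3 + -1/2·-7/3 = -1/6
s_5 = 1·-1/6 + -1/2·-4/3 = 1/2
s_6 = 1·1/2 + -1/2·-1/6 = 7/12
s_7 = 1·7/12 + -1/2·1/2 = 1/3
s_8 = 1·1/3 + -1/2·7/12 = 1/24
s_9 = 1·1/24 + -1/2·1/3 = -1/8
s_10 = 1·-1/8 + -1/2·1/24 = -7/48
s_11 = 1·-7/48 + -1/2·-1/8 = -1/12
s_12 = 1·-1/12 + -1/2·-7/48 = -1/96

-1/96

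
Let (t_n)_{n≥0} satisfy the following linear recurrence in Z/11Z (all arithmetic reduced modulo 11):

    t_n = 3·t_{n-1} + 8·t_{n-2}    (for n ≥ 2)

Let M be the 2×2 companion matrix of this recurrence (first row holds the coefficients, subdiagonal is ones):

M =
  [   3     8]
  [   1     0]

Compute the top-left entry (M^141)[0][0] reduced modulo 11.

(M^141)[0][0] is the top entry after applying M 141 times to the unit state (1, 0). Equivalently it is h_{142} for the auxiliary sequence (h_n) obeying the same recurrence with h_1 = 1 and h_i = 0 for 0 ≤ i < 1:
h_2 = 3·1 + 8·0 = 3
h_3 = 3·3 + 8·1 = 6
h_4 = 3·6 + 8·3 = 9
h_5 = 3·9 + 8·6 = 9
h_6 = 3·9 + 8·9 = 0
h_7 = 3·0 + 8·9 = 6
h_8 = 3·6 + 8·0 = 7
h_9 = 3·7 + 8·6 = 3
h_10 = 3·3 + 8·7 = 10
h_11 = 3·10 + 8·3 = 10
h_12 = 3·10 + 8·10 = 0
h_13 = 3·0 + 8·10 = 3
h_14 = 3·3 + 8·0 = 9
h_15 = 3·9 + 8·3 = 7
h_16 = 3·7 + 8·9 = 5
h_17 = 3·5 + 8·7 = 5
h_18 = 3·5 + 8·5 = 0
h_19 = 3·0 + 8·5 = 7
h_20 = 3·7 + 8·0 = 10
h_21 = 3·10 + 8·7 = 9
h_22 = 3·9 + 8·10 = 8
h_23 = 3·8 + 8·9 = 8
h_24 = 3·8 + 8·8 = 0
h_25 = 3·0 + 8·8 = 9
h_26 = 3·9 + 8·0 = 5
h_27 = 3·5 + 8·9 = 10
h_28 = 3·10 + 8·5 = 4
h_29 = 3·4 + 8·10 = 4
h_30 = 3·4 + 8·4 = 0
h_31 = 3·0 + 8·4 = 10
h_32 = 3·10 + 8·0 = 8
h_33 = 3·8 + 8·10 = 5
h_34 = 3·5 + 8·8 = 2
h_35 = 3·2 + 8·5 = 2
h_36 = 3·2 + 8·2 = 0
h_37 = 3·0 + 8·2 = 5
h_38 = 3·5 + 8·0 = 4
h_39 = 3·4 + 8·5 = 8
h_40 = 3·8 + 8·4 = 1
h_41 = 3·1 + 8·8 = 1
h_42 = 3·1 + 8·1 = 0
h_43 = 3·0 + 8·1 = 8
h_44 = 3·8 + 8·0 = 2
h_45 = 3·2 + 8·8 = 4
h_46 = 3·4 + 8·2 = 6
h_47 = 3·6 + 8·4 = 6
h_48 = 3·6 + 8·6 = 0
h_49 = 3·0 + 8·6 = 4
h_50 = 3·4 + 8·0 = 1
h_51 = 3·1 + 8·4 = 2
h_52 = 3·2 + 8·1 = 3
h_53 = 3·3 + 8·2 = 3
h_54 = 3·3 + 8·3 = 0
h_55 = 3·0 + 8·3 = 2
h_56 = 3·2 + 8·0 = 6
h_57 = 3·6 + 8·2 = 1
h_58 = 3·1 + 8·6 = 7
h_59 = 3·7 + 8·1 = 7
h_60 = 3·7 + 8·7 = 0
h_61 = 3·0 + 8·7 = 1
(h_60, h_61) = (0, 1) = (h_0, h_1), so the sequence has period 60.
142 ≡ 22 (mod 60), hence h_142 = h_22 = 8.

8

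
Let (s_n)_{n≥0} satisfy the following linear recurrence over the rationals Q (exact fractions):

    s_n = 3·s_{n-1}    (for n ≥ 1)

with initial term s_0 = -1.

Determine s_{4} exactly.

s_1 = 3·-1 = -3
s_2 = 3·-3 = -9
s_3 = 3·-9 = -27
s_4 = 3·-27 = -81

-81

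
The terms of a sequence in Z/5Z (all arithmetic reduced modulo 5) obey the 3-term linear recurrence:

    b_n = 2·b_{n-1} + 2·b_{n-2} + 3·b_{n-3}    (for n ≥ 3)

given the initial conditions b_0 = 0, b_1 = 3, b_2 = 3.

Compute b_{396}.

b_3 = 2·3 + 2·3 + 3·0 = 2
b_4 = 2·2 + 2·3 + 3·3 = 4
b_5 = 2·4 + 2·2 + 3·3 = 1
b_6 = 2·1 + 2·4 + 3·2 = 1
b_7 = 2·1 + 2·1 + 3·4 = 1
b_8 = 2·1 + 2·1 + 3·1 = 2
b_9 = 2·2 + 2·1 + 3·1 = 4
b_10 = 2·4 + 2·2 + 3·1 = 0
b_11 = 2·0 + 2·4 + 3·2 = 4
b_12 = 2·4 + 2·0 + 3·4 = 0
b_13 = 2·0 + 2·4 + 3·0 = 3
b_14 = 2·3 + 2·0 + 3·4 = 3
(b_12, b_13, b_14) = (0, 3, 3) = (b_0, b_1, b_2), so the sequence has period 12.
396 ≡ 0 (mod 12), hence b_396 = b_0 = 0.

0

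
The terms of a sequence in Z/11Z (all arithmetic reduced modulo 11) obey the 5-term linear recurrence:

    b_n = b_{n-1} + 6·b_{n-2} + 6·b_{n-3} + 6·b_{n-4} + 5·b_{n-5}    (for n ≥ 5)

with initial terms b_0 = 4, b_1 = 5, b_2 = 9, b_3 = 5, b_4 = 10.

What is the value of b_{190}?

b_5 = 1·10 + 6·5 + 6·9 + 6·5 + 5·4 = 1
b_6 = 1·1 + 6·10 + 6·5 + 6·9 + 5·5 = 5
b_7 = 1·5 + 6·1 + 6·10 + 6·5 + 5·9 = 3
b_8 = 1·3 + 6·5 + 6·1 + 6·10 + 5·5 = 3
b_9 = 1·3 + 6·3 + 6·5 + 6·1 + 5·10 = 8
b_10 = 1·8 + 6·3 + 6·3 + 6·5 + 5·1 = 2
Continuing the recurrence:
  b_11 = 1;  b_12 = 6;  b_13 = 10;  b_14 = 5;  b_15 = 7;  b_16 = 6
  b_17 = 3;  b_18 = 7;  b_19 = 7;  b_20 = 6;  b_21 = 6;  b_22 = 9
  b_23 = 4;  b_24 = 0;  b_25 = 1;  b_26 = 10;  b_27 = 8;  b_28 = 6
  b_29 = 10;  b_30 = 5;  b_31 = 1;  b_32 = 2;  b_33 = 7;  b_34 = 6
  b_35 = 3;  b_36 = 10;  b_37 = 6;  b_38 = 1;  b_39 = 2;  b_40 = 9
  b_41 = 3;  b_42 = 6;  b_43 = 7;  b_44 = 4;  b_45 = 2;  b_46 = 9
  b_47 = 7;  b_48 = 0;  b_49 = 7;  b_50 = 3;  b_51 = 0;  b_52 = 7
  b_53 = 1;  b_54 = 8;  b_55 = 5;  b_56 = 2;  b_57 = 0;  b_58 = 7
  b_59 = 1;  b_60 = 3;  b_61 = 6;  b_62 = 6;  b_63 = 2;  b_64 = 9
  b_65 = 9;  b_66 = 9;  b_67 = 5;  b_68 = 1;  b_69 = 8;  b_70 = 0
  b_71 = 8;  b_72 = 10;  b_73 = 1;  b_74 = 6;  b_75 = 10;  b_76 = 9
  b_77 = 7;  b_78 = 8;  b_79 = 7;  b_80 = 3;  b_81 = 4;  b_82 = 4
  b_83 = 7;  b_84 = 9;  b_85 = 4;  b_86 = 1;  b_87 = 9;  b_88 = 7
  b_89 = 4;  b_90 = 5;  b_91 = 9;  b_92 = 7;  b_93 = 7;  b_94 = 10
  b_95 = 8;  b_96 = 10;  b_97 = 8;  b_98 = 2;  b_99 = 10;  b_100 = 5
  b_101 = 10;  b_102 = 9;  b_103 = 4;  b_104 = 0;  b_105 = 9;  b_106 = 5
  b_107 = 7;  b_108 = 1;  b_109 = 6;  b_110 = 8;  b_111 = 7;  b_112 = 0
  b_113 = 10;  b_114 = 9;  b_115 = 8;  b_116 = 3;  b_117 = 0;  b_118 = 5
  b_119 = 6;  b_120 = 6;  b_121 = 10;  b_122 = 2;  b_123 = 5;  b_124 = 0
  b_125 = 0;  b_126 = 4;  b_127 = 0;  b_128 = 5;  b_129 = 7;  b_130 = 6
  b_131 = 10;  b_132 = 8;  b_133 = 6;  b_134 = 9;  b_135 = 7;  b_136 = 8
  b_137 = 4;  b_138 = 2;  b_139 = 7;  b_140 = 5;  b_141 = 2;  b_142 = 7
  b_143 = 2;  b_144 = 0;  b_145 = 3;  b_146 = 1;  b_147 = 0;  b_148 = 1
  b_149 = 3;  b_150 = 8;  b_151 = 4;  b_152 = 10;  b_153 = 6;  b_154 = 10
  b_155 = 5;  b_156 = 5;  b_157 = 5;  b_158 = 1;  b_159 = 9;  b_160 = 1
  b_161 = 6;  b_162 = 9;  b_163 = 0;  b_164 = 9;  b_165 = 5;  b_166 = 0
  b_167 = 8;  b_168 = 4;  b_169 = 6;  b_170 = 4;  b_171 = 2;  b_172 = 5
  b_173 = 9;  b_174 = 6;  b_175 = 1;  b_176 = 10;  b_177 = 10;  b_178 = 3
  b_179 = 5;  b_180 = 5;  b_181 = 9;  b_182 = 5;  b_183 = 2;  b_184 = 9
  b_185 = 9;  b_186 = 7;  b_187 = 9;  b_188 = 4
b_189 = 1·4 + 6·9 + 6·7 + 6·9 + 5·9 = 1
b_190 = 1·1 + 6·4 + 6·9 + 6·7 + 5·9 = 1

1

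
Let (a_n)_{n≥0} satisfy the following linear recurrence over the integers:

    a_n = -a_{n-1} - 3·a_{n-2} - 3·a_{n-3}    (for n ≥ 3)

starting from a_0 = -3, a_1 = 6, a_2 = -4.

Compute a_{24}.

a_3 = -1·-4 + -3·6 + -3·-3 = -5
a_4 = -1·-5 + -3·-4 + -3·6 = -1
a_5 = -1·-1 + -3·-5 + -3·-4 = 28
a_6 = -1·28 + -3·-1 + -3·-5 = -10
a_7 = -1·-10 + -3·28 + -3·-1 = -71
a_8 = -1·-71 + -3·-10 + -3·28 = 17
a_9 = -1·17 + -3·-71 + -3·-10 = 226
a_10 = -1·226 + -3·17 + -3·-71 = -64
a_11 = -1·-64 + -3·226 + -3·17 = -665
a_12 = -1·-665 + -3·-64 + -3·226 = 179
a_13 = -1·179 + -3·-665 + -3·-64 = 2008
a_14 = -1·2008 + -3·179 + -3·-665 = -550
a_15 = -1·-550 + -3·2008 + -3·179 = -6011
a_16 = -1·-6011 + -3·-550 + -3·2008 = 1637
a_17 = -1·1637 + -3·-6011 + -3·-550 = 18046
a_18 = -1·18046 + -3·1637 + -3·-6011 = -4924
a_19 = -1·-4924 + -3·18046 + -3·1637 = -54125
a_20 = -1·-54125 + -3·-4924 + -3·18046 = 14759
a_21 = -1·14759 + -3·-54125 + -3·-4924 = 162388
a_22 = -1·162388 + -3·14759 + -3·-54125 = -44290
a_23 = -1·-44290 + -3·162388 + -3·14759 = -487151
a_24 = -1·-487151 + -3·-44290 + -3·162388 = 132857

132857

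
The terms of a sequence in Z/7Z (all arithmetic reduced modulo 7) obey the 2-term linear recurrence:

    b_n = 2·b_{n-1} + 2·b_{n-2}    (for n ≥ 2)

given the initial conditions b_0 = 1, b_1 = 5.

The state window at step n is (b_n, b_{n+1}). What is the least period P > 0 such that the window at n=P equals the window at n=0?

n=0: window = (1, 5)
n=1: window = (5, 5)
n=2: window = (5, 6)
n=3: window = (6, 1)
n=4: window = (1, 0)
n=5: window = (0, 2)
n=6: window = (2, 4)
n=7: window = (4, 5)
n=8: window = (5, 4)
n=9: window = (4, 4)
n=10: window = (4, 2)
n=11: window = (2, 5)
n=12: window = (5, 0)
n=13: window = (0, 3)
n=14: window = (3, 6)
n=15: window = (6, 4)
n=16: window = (4, 6)
n=17: window = (6, 6)
n=18: window = (6, 3)
n=19: window = (3, 4)
n=20: window = (4, 0)
n=21: window = (0, 1)
n=22: window = (1, 2)
n=23: window = (2, 6)
n=24: window = (6, 2)
n=25: window = (2, 2)
n=26: window = (2, 1)
n=27: window = (1, 6)
n=28: window = (6, 0)
n=29: window = (0, 5)
n=30: window = (5, 3)
n=31: window = (3, 2)
n=32: window = (2, 3)
n=33: window = (3, 3)
n=34: window = (3, 5)
n=35: window = (5, 2)
n=36: window = (2, 0)
n=37: window = (0, 4)
n=38: window = (4, 1)
n=39: window = (1, 3)
n=40: window = (3, 1)
…
n=46: window = (6, 5)
n=47: window = (5, 1)
n=48: window = (1, 5)
window at n=48 equals window at n=0 → period = 48

48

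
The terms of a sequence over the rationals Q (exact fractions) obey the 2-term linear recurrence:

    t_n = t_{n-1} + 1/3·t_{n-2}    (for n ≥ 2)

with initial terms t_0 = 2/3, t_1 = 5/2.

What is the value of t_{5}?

305/54

t_2 = 1·5/2 + 1/3·2/3 = 49/18
t_3 = 1·49/18 + 1/3·5/2 = 32/9
t_4 = 1·32/9 + 1/3·49/18 = 241/54
t_5 = 1·241/54 + 1/3·32/9 = 305/54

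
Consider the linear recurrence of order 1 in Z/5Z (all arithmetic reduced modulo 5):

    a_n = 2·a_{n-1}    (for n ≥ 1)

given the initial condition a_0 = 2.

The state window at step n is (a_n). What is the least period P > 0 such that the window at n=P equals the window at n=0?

n=0: window = (2)
n=1: window = (4)
n=2: window = (3)
n=3: window = (1)
n=4: window = (2)
window at n=4 equals window at n=0 → period = 4

4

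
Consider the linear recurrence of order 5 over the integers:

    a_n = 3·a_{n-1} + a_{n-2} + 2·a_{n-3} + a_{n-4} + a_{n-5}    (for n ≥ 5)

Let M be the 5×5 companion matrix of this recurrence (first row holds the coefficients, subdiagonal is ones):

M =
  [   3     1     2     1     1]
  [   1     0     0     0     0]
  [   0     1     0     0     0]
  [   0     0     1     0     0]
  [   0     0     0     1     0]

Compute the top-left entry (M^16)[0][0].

(M^16)[0][0] is the top entry after applying M 16 times to the unit state (1, 0, 0, 0, 0). Equivalently it is h_{20} for the auxiliary sequence (h_n) obeying the same recurrence with h_4 = 1 and h_i = 0 for 0 ≤ i < 4:
h_5 = 3·1 + 1·0 + 2·0 + 1·0 + 1·0 = 3
h_6 = 3·3 + 1·1 + 2·0 + 1·0 + 1·0 = 10
h_7 = 3·10 + 1·3 + 2·1 + 1·0 + 1·0 = 35
h_8 = 3·35 + 1·10 + 2·3 + 1·1 + 1·0 = 122
h_9 = 3·122 + 1·35 + 2·10 + 1·3 + 1·1 = 425
h_10 = 3·425 + 1·122 + 2·35 + 1·10 + 1·3 = 1480
h_11 = 3·1480 + 1·425 + 2·122 + 1·35 + 1·10 = 5154
h_12 = 3·5154 + 1·1480 + 2·425 + 1·122 + 1·35 = 17949
h_13 = 3·17949 + 1·5154 + 2·1480 + 1·425 + 1·122 = 62508
h_14 = 3·62508 + 1·17949 + 2·5154 + 1·1480 + 1·425 = 217686
h_15 = 3·217686 + 1·62508 + 2·17949 + 1·5154 + 1·1480 = 758098
h_16 = 3·758098 + 1·217686 + 2·62508 + 1·17949 + 1·5154 = 2640099
h_17 = 3·2640099 + 1·758098 + 2·217686 + 1·62508 + 1·17949 = 9194224
h_18 = 3·9194224 + 1·2640099 + 2·758098 + 1·217686 + 1·62508 = 32019161
h_19 = 3·32019161 + 1·9194224 + 2·2640099 + 1·758098 + 1·217686 = 111507689
h_20 = 3·111507689 + 1·32019161 + 2·9194224 + 1·2640099 + 1·758098 = 388328873

388328873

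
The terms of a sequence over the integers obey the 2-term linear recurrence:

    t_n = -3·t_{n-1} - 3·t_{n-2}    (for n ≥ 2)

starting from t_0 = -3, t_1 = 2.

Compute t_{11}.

1701

t_2 = -3·2 + -3·-3 = 3
t_3 = -3·3 + -3·2 = -15
t_4 = -3·-15 + -3·3 = 36
t_5 = -3·36 + -3·-15 = -63
t_6 = -3·-63 + -3·36 = 81
t_7 = -3·81 + -3·-63 = -54
t_8 = -3·-54 + -3·81 = -81
t_9 = -3·-81 + -3·-54 = 405
t_10 = -3·405 + -3·-81 = -972
t_11 = -3·-972 + -3·405 = 1701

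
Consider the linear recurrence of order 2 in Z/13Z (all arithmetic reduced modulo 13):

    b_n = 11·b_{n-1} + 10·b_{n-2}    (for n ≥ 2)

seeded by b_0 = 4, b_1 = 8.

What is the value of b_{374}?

b_2 = 11·8 + 10·4 = 11
b_3 = 11·11 + 10·8 = 6
b_4 = 11·6 + 10·11 = 7
b_5 = 11·7 + 10·6 = 7
b_6 = 11·7 + 10·7 = 4
b_7 = 11·4 + 10·7 = 10
b_8 = 11·10 + 10·4 = 7
b_9 = 11·7 + 10·10 = 8
b_10 = 11·8 + 10·7 = 2
b_11 = 11·2 + 10·8 = 11
b_12 = 11·11 + 10·2 = 11
b_13 = 11·11 + 10·11 = 10
b_14 = 11·10 + 10·11 = 12
b_15 = 11·12 + 10·10 = 11
b_16 = 11·11 + 10·12 = 7
b_17 = 11·7 + 10·11 = 5
b_18 = 11·5 + 10·7 = 8
b_19 = 11·8 + 10·5 = 8
b_20 = 11·8 + 10·8 = 12
b_21 = 11·12 + 10·8 = 4
b_22 = 11·4 + 10·12 = 8
(b_21, b_22) = (4, 8) = (b_0, b_1), so the sequence has period 21.
374 ≡ 17 (mod 21), hence b_374 = b_17 = 5.

5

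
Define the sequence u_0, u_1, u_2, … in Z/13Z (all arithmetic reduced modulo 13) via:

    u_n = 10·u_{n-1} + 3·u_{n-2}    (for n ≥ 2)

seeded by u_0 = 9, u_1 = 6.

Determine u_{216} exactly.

12

u_2 = 10·6 + 3·9 = 9
u_3 = 10·9 + 3·6 = 4
u_4 = 10·4 + 3·9 = 2
u_5 = 10·2 + 3·4 = 6
u_6 = 10·6 + 3·2 = 1
u_7 = 10·1 + 3·6 = 2
u_8 = 10·2 + 3·1 = 10
u_9 = 10·10 + 3·2 = 2
u_10 = 10·2 + 3·10 = 11
u_11 = 10·11 + 3·2 = 12
u_12 = 10·12 + 3·11 = 10
u_13 = 10·10 + 3·12 = 6
u_14 = 10·6 + 3·10 = 12
u_15 = 10·12 + 3·6 = 8
u_16 = 10·8 + 3·12 = 12
u_17 = 10·12 + 3·8 = 1
u_18 = 10·1 + 3·12 = 7
u_19 = 10·7 + 3·1 = 8
u_20 = 10·8 + 3·7 = 10
u_21 = 10·10 + 3·8 = 7
u_22 = 10·7 + 3·10 = 9
u_23 = 10·9 + 3·7 = 7
u_24 = 10·7 + 3·9 = 6
u_25 = 10·6 + 3·7 = 3
u_26 = 10·3 + 3·6 = 9
u_27 = 10·9 + 3·3 = 8
u_28 = 10·8 + 3·9 = 3
u_29 = 10·3 + 3·8 = 2
u_30 = 10·2 + 3·3 = 3
u_31 = 10·3 + 3·2 = 10
u_32 = 10·10 + 3·3 = 5
u_33 = 10·5 + 3·10 = 2
u_34 = 10·2 + 3·5 = 9
u_35 = 10·9 + 3·2 = 5
u_36 = 10·5 + 3·9 = 12
u_37 = 10·12 + 3·5 = 5
u_38 = 10·5 + 3·12 = 8
u_39 = 10·8 + 3·5 = 4
u_40 = 10·4 + 3·8 = 12
u_41 = 10·12 + 3·4 = 2
u_42 = 10·2 + 3·12 = 4
u_43 = 10·4 + 3·2 = 7
u_44 = 10·7 + 3·4 = 4
u_45 = 10·4 + 3·7 = 9
u_46 = 10·9 + 3·4 = 11
u_47 = 10·11 + 3·9 = 7
u_48 = 10·7 + 3·11 = 12
u_49 = 10·12 + 3·7 = 11
u_50 = 10·11 + 3·12 = 3
u_51 = 10·3 + 3·11 = 11
u_52 = 10·11 + 3·3 = 2
u_53 = 10·2 + 3·11 = 1
u_54 = 10·1 + 3·2 = 3
u_55 = 10·3 + 3·1 = 7
u_56 = 10·7 + 3·3 = 1
u_57 = 10·1 + 3·7 = 5
u_58 = 10·5 + 3·1 = 1
u_59 = 10·1 + 3·5 = 12
u_60 = 10·12 + 3·1 = 6
u_61 = 10·6 + 3·12 = 5
u_62 = 10·5 + 3·6 = 3
u_63 = 10·3 + 3·5 = 6
u_64 = 10·6 + 3·3 = 4
u_65 = 10·4 + 3·6 = 6
u_66 = 10·6 + 3·4 = 7
u_67 = 10·7 + 3·6 = 10
u_68 = 10·10 + 3·7 = 4
u_69 = 10·4 + 3·10 = 5
u_70 = 10·5 + 3·4 = 10
u_71 = 10·10 + 3·5 = 11
u_72 = 10·11 + 3·10 = 10
u_73 = 10·10 + 3·11 = 3
u_74 = 10·3 + 3·10 = 8
u_75 = 10·8 + 3·3 = 11
u_76 = 10·11 + 3·8 = 4
u_77 = 10·4 + 3·11 = 8
u_78 = 10·8 + 3·4 = 1
u_79 = 10·1 + 3·8 = 8
u_80 = 10·8 + 3·1 = 5
u_81 = 10·5 + 3·8 = 9
u_82 = 10·9 + 3·5 = 1
u_83 = 10·1 + 3·9 = 11
u_84 = 10·11 + 3·1 = 9
u_85 = 10·9 + 3·11 = 6
(u_84, u_85) = (9, 6) = (u_0, u_1), so the sequence has period 84.
216 ≡ 48 (mod 84), hence u_216 = u_48 = 12.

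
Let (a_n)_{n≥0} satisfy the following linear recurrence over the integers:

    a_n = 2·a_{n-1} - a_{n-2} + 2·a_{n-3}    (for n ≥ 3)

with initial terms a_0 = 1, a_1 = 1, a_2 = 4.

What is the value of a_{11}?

2049

a_3 = 2·4 + -1·1 + 2·1 = 9
a_4 = 2·9 + -1·4 + 2·1 = 16
a_5 = 2·16 + -1·9 + 2·4 = 31
a_6 = 2·31 + -1·16 + 2·9 = 64
a_7 = 2·64 + -1·31 + 2·16 = 129
a_8 = 2·129 + -1·64 + 2·31 = 256
a_9 = 2·256 + -1·129 + 2·64 = 511
a_10 = 2·511 + -1·256 + 2·129 = 1024
a_11 = 2·1024 + -1·511 + 2·256 = 2049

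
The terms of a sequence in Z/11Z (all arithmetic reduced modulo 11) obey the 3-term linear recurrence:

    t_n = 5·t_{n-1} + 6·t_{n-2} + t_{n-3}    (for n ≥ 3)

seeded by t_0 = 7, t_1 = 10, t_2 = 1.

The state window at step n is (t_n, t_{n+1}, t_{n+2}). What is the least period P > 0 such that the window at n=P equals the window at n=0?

10

n=0: window = (7, 10, 1)
n=1: window = (10, 1, 6)
n=2: window = (1, 6, 2)
n=3: window = (6, 2, 3)
n=4: window = (2, 3, 0)
n=5: window = (3, 0, 9)
n=6: window = (0, 9, 4)
n=7: window = (9, 4, 8)
n=8: window = (4, 8, 7)
n=9: window = (8, 7, 10)
n=10: window = (7, 10, 1)
window at n=10 equals window at n=0 → period = 10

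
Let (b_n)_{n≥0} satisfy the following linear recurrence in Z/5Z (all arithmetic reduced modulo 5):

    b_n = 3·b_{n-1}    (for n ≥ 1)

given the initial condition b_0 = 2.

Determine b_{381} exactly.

b_1 = 3·2 = 1
b_2 = 3·1 = 3
b_3 = 3·3 = 4
b_4 = 3·4 = 2
(b_4) = (2) = (b_0), so the sequence has period 4.
381 ≡ 1 (mod 4), hence b_381 = b_1 = 1.

1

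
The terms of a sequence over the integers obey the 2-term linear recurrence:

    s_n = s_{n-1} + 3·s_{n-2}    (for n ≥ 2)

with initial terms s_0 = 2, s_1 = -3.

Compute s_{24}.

s_2 = 1·-3 + 3·2 = 3
s_3 = 1·3 + 3·-3 = -6
s_4 = 1·-6 + 3·3 = 3
s_5 = 1·3 + 3·-6 = -15
s_6 = 1·-15 + 3·3 = -6
s_7 = 1·-6 + 3·-15 = -51
s_8 = 1·-51 + 3·-6 = -69
s_9 = 1·-69 + 3·-51 = -222
s_10 = 1·-222 + 3·-69 = -429
s_11 = 1·-429 + 3·-222 = -1095
s_12 = 1·-1095 + 3·-429 = -2382
s_13 = 1·-2382 + 3·-1095 = -5667
s_14 = 1·-5667 + 3·-2382 = -12813
s_15 = 1·-12813 + 3·-5667 = -29814
s_16 = 1·-29814 + 3·-12813 = -68253
s_17 = 1·-68253 + 3·-29814 = -157695
s_18 = 1·-157695 + 3·-68253 = -362454
s_19 = 1·-362454 + 3·-157695 = -835539
s_20 = 1·-835539 + 3·-362454 = -1922901
s_21 = 1·-1922901 + 3·-835539 = -4429518
s_22 = 1·-4429518 + 3·-1922901 = -10198221
s_23 = 1·-10198221 + 3·-4429518 = -23486775
s_24 = 1·-23486775 + 3·-10198221 = -54081438

-54081438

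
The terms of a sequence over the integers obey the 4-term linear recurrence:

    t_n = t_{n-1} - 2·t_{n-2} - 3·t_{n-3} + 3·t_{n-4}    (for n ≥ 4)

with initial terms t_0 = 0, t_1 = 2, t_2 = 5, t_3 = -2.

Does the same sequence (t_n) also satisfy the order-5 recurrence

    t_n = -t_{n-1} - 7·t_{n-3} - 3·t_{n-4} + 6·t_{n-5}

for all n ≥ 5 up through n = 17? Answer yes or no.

Terms t_0..t_17: 0, 2, 5, -2, -18, -23, 34, 128, 75, -352, -784, 79, 2928, 4066, -4379, -21058, -15714, 51737
n=5: candidate gives -23, actual t_5 = -23 ✓
n=6: candidate gives 34, actual t_6 = 34 ✓
n=7: candidate gives 128, actual t_7 = 128 ✓
n=8: candidate gives 75, actual t_8 = 75 ✓
n=9: candidate gives -352, actual t_9 = -352 ✓
n=10: candidate gives -784, actual t_10 = -784 ✓
n=11: candidate gives 79, actual t_11 = 79 ✓
n=12: candidate gives 2928, actual t_12 = 2928 ✓
n=13: candidate gives 4066, actual t_13 = 4066 ✓
n=14: candidate gives -4379, actual t_14 = -4379 ✓
n=15: candidate gives -21058, actual t_15 = -21058 ✓
n=16: candidate gives -15714, actual t_16 = -15714 ✓
n=17: candidate gives 51737, actual t_17 = 51737 ✓

yes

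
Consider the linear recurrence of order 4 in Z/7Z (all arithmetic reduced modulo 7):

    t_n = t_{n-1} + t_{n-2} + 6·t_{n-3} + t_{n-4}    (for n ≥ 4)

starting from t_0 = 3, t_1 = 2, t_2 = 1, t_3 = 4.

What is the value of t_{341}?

3

t_4 = 1·4 + 1·1 + 6·2 + 1·3 = 6
t_5 = 1·6 + 1·4 + 6·1 + 1·2 = 4
t_6 = 1·4 + 1·6 + 6·4 + 1·1 = 0
t_7 = 1·0 + 1·4 + 6·6 + 1·4 = 2
t_8 = 1·2 + 1·0 + 6·4 + 1·6 = 4
t_9 = 1·4 + 1·2 + 6·0 + 1·4 = 3
Continuing the recurrence:
  t_10 = 5;  t_11 = 6;  t_12 = 5;  t_13 = 2;  t_14 = 6;  t_15 = 2
  t_16 = 4;  t_17 = 2;  t_18 = 3;  t_19 = 3;  t_20 = 1;  t_21 = 3
  t_22 = 4;  t_23 = 2;  t_24 = 4;  t_25 = 5;  t_26 = 4;  t_27 = 0
  t_28 = 3;  t_29 = 4;  t_30 = 4;  t_31 = 5;  t_32 = 1;  t_33 = 6
  t_34 = 6;  t_35 = 2;  t_36 = 3;  t_37 = 5;  t_38 = 5;  t_39 = 2
  t_40 = 5;  t_41 = 0;  t_42 = 1;  t_43 = 5;  t_44 = 4;  t_45 = 1
  t_46 = 1;  t_47 = 3;  t_48 = 0;  t_49 = 3;  t_50 = 1;  t_51 = 0
  t_52 = 5;  t_53 = 0;  t_54 = 6;  t_55 = 1;  t_56 = 5;  t_57 = 0
  t_58 = 3;  t_59 = 6;  t_60 = 0;  t_61 = 3;  t_62 = 0;  t_63 = 2
  t_64 = 6;  t_65 = 4;  t_66 = 1;  t_67 = 1;  t_68 = 4;  t_69 = 1
  t_70 = 5;  t_71 = 3;  t_72 = 4;  t_73 = 3;  t_74 = 2;  t_75 = 4
  t_76 = 0;  t_77 = 5;  t_78 = 3;  t_79 = 5;  t_80 = 3;  t_81 = 3
  t_82 = 4;  t_83 = 2;  t_84 = 6;  t_85 = 0;  t_86 = 1;  t_87 = 4
  t_88 = 4;  t_89 = 0;  t_90 = 1;  t_91 = 1;  t_92 = 6;  t_93 = 6
  t_94 = 5;  t_95 = 6;  t_96 = 4;  t_97 = 4;  t_98 = 0;  t_99 = 6
  t_100 = 6;  t_101 = 2;  t_102 = 2;  t_103 = 4;  t_104 = 3;  t_105 = 0
  t_106 = 1;  t_107 = 2;  t_108 = 6;  t_109 = 0;  t_110 = 5;  t_111 = 1
  t_112 = 5;  t_113 = 1;  t_114 = 3;  t_115 = 0;  t_116 = 0;  t_117 = 5
  t_118 = 1;  t_119 = 6;  t_120 = 2;  t_121 = 5;  t_122 = 2;  t_123 = 4
  t_124 = 3;  t_125 = 3;  t_126 = 4;  t_127 = 1;  t_128 = 5;  t_129 = 5
  t_130 = 6;  t_131 = 0;  t_132 = 6;  t_133 = 5;  t_134 = 3;  t_135 = 2
  t_136 = 6;  t_137 = 3;  t_138 = 3;  t_139 = 2;  t_140 = 1;  t_141 = 3
  t_142 = 5;  t_143 = 2;  t_144 = 5;  t_145 = 5;  t_146 = 6;  t_147 = 1
  t_148 = 0;  t_149 = 0;  t_150 = 5;  t_151 = 6;  t_152 = 4;  t_153 = 5
  t_154 = 1;  t_155 = 1;  t_156 = 1;  t_157 = 6;  t_158 = 0;  t_159 = 6
  t_160 = 1;  t_161 = 6;  t_162 = 1;  t_163 = 5;  t_164 = 1;  t_165 = 4
  t_166 = 1;  t_167 = 2;  t_168 = 0;  t_169 = 5;  t_170 = 4;  t_171 = 4
  t_172 = 3;  t_173 = 1;  t_174 = 4;  t_175 = 6;  t_176 = 5;  t_177 = 1
  t_178 = 4;  t_179 = 6;  t_180 = 0;  t_181 = 3;  t_182 = 1;  t_183 = 3
  t_184 = 1;  t_185 = 6;  t_186 = 5;  t_187 = 6;  t_188 = 6;  t_189 = 6
  t_190 = 4;  t_191 = 3;  t_192 = 0;  t_193 = 5;  t_194 = 6;  t_195 = 0
  t_196 = 1;  t_197 = 0;  t_198 = 0;  t_199 = 6;  t_200 = 0;  t_201 = 6
  t_202 = 0;  t_203 = 5;  t_204 = 6;  t_205 = 3;  t_206 = 4;  t_207 = 6
  t_208 = 6;  t_209 = 4;  t_210 = 1;  t_211 = 5;  t_212 = 1;  t_213 = 2
  t_214 = 6;  t_215 = 5;  t_216 = 3;  t_217 = 4;  t_218 = 1;  t_219 = 0
  t_220 = 0;  t_221 = 3;  t_222 = 4;  t_223 = 0;  t_224 = 1;  t_225 = 0
  t_226 = 5;  t_227 = 4;  t_228 = 3;  t_229 = 2;  t_230 = 6;  t_231 = 2
  t_232 = 2;  t_233 = 0;  t_234 = 6;  t_235 = 6;  t_236 = 0;  t_237 = 0
  t_238 = 0;  t_239 = 6;  t_240 = 6;  t_241 = 5;  t_242 = 5;  t_243 = 3
  t_244 = 2;  t_245 = 5;  t_246 = 2;  t_247 = 1;  t_248 = 0;  t_249 = 4
  t_250 = 5;  t_251 = 3;  t_252 = 4;  t_253 = 6;  t_254 = 5;  t_255 = 3
  t_256 = 6;  t_257 = 3;  t_258 = 4;  t_259 = 4;  t_260 = 4;  t_261 = 0
  t_262 = 4;  t_263 = 4;  t_264 = 5;  t_265 = 5;  t_266 = 3;  t_267 = 0
  t_268 = 3;  t_269 = 5;  t_270 = 4;  t_271 = 6;  t_272 = 1;  t_273 = 1
  t_274 = 0;  t_275 = 6;  t_276 = 6;  t_277 = 6;  t_278 = 6;  t_279 = 5
  t_280 = 4;  t_281 = 2;  t_282 = 0;  t_283 = 3;  t_284 = 5;  t_285 = 3
  t_286 = 5;  t_287 = 6;  t_288 = 6;  t_289 = 3;  t_290 = 1;  t_291 = 4
  t_292 = 1;  t_293 = 0;  t_294 = 5;  t_295 = 1;  t_296 = 0;  t_297 = 3
  t_298 = 0;  t_299 = 4;  t_300 = 1;  t_301 = 1;  t_302 = 5;  t_303 = 2
  t_304 = 0;  t_305 = 5;  t_306 = 1;  t_307 = 1;  t_308 = 4;  t_309 = 2
  t_310 = 6;  t_311 = 5;  t_312 = 6;  t_313 = 0;  t_314 = 0;  t_315 = 6
  t_316 = 5;  t_317 = 4;  t_318 = 3;  t_319 = 1;  t_320 = 5;  t_321 = 0
  t_322 = 0;  t_323 = 3;  t_324 = 1;  t_325 = 4;  t_326 = 2;  t_327 = 1
  t_328 = 0;  t_329 = 3;  t_330 = 4;  t_331 = 1;  t_332 = 2;  t_333 = 2
  t_334 = 0;  t_335 = 1;  t_336 = 1;  t_337 = 4;  t_338 = 4;  t_339 = 1
t_340 = 1·1 + 1·4 + 6·4 + 1·1 = 2
t_341 = 1·2 + 1·1 + 6·4 + 1·4 = 3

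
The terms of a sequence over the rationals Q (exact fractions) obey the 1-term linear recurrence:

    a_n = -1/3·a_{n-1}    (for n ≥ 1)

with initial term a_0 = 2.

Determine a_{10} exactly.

a_1 = -1/3·2 = -2/3
a_2 = -1/3·-2/3 = 2/9
a_3 = -1/3·2/9 = -2/27
a_4 = -1/3·-2/27 = 2/81
a_5 = -1/3·2/81 = -2/243
a_6 = -1/3·-2/243 = 2/729
a_7 = -1/3·2/729 = -2/2187
a_8 = -1/3·-2/2187 = 2/6561
a_9 = -1/3·2/6561 = -2/19683
a_10 = -1/3·-2/19683 = 2/59049

2/59049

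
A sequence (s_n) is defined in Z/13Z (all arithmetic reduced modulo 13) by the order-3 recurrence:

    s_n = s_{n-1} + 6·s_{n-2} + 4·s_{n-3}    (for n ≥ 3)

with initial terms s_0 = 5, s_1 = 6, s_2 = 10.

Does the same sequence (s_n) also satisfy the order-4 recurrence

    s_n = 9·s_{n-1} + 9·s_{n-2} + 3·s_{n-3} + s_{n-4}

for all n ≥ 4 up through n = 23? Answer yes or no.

Terms s_0..s_23: 5, 6, 10, 1, 7, 1, 8, 3, 3, 1, 5, 10, 5, 7, 12, 9, 5, 3, 4, 3, 0, 8, 7, 3
n=4: candidate gives 5, actual s_4 = 7 ✗

no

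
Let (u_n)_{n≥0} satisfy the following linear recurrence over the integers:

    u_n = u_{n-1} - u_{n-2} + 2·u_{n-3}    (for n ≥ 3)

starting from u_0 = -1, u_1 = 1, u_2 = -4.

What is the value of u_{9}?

-19

u_3 = 1·-4 + -1·1 + 2·-1 = -7
u_4 = 1·-7 + -1·-4 + 2·1 = -1
u_5 = 1·-1 + -1·-7 + 2·-4 = -2
u_6 = 1·-2 + -1·-1 + 2·-7 = -15
u_7 = 1·-15 + -1·-2 + 2·-1 = -15
u_8 = 1·-15 + -1·-15 + 2·-2 = -4
u_9 = 1·-4 + -1·-15 + 2·-15 = -19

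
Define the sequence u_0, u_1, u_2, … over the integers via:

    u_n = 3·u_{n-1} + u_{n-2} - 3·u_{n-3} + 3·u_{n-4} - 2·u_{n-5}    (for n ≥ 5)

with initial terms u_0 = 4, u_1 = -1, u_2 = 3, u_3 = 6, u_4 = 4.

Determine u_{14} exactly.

u_5 = 3·4 + 1·6 + -3·3 + 3·-1 + -2·4 = -2
u_6 = 3·-2 + 1·4 + -3·6 + 3·3 + -2·-1 = -9
u_7 = 3·-9 + 1·-2 + -3·4 + 3·6 + -2·3 = -29
u_8 = 3·-29 + 1·-9 + -3·-2 + 3·4 + -2·6 = -90
u_9 = 3·-90 + 1·-29 + -3·-9 + 3·-2 + -2·4 = -286
u_10 = 3·-286 + 1·-90 + -3·-29 + 3·-9 + -2·-2 = -884
u_11 = 3·-884 + 1·-286 + -3·-90 + 3·-29 + -2·-9 = -2737
u_12 = 3·-2737 + 1·-884 + -3·-286 + 3·-90 + -2·-29 = -8449
u_13 = 3·-8449 + 1·-2737 + -3·-884 + 3·-286 + -2·-90 = -26110
u_14 = 3·-26110 + 1·-8449 + -3·-2737 + 3·-884 + -2·-286 = -80648

-80648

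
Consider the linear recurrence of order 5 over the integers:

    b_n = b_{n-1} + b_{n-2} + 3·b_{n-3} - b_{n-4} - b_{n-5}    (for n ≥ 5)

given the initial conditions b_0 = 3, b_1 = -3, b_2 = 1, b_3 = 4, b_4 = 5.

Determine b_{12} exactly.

1979

b_5 = 1·5 + 1·4 + 3·1 + -1·-3 + -1·3 = 12
b_6 = 1·12 + 1·5 + 3·4 + -1·1 + -1·-3 = 31
b_7 = 1·31 + 1·12 + 3·5 + -1·4 + -1·1 = 53
b_8 = 1·53 + 1·31 + 3·12 + -1·5 + -1·4 = 111
b_9 = 1·111 + 1·53 + 3·31 + -1·12 + -1·5 = 240
b_10 = 1·240 + 1·111 + 3·53 + -1·31 + -1·12 = 467
b_11 = 1·467 + 1·240 + 3·111 + -1·53 + -1·31 = 956
b_12 = 1·956 + 1·467 + 3·240 + -1·111 + -1·53 = 1979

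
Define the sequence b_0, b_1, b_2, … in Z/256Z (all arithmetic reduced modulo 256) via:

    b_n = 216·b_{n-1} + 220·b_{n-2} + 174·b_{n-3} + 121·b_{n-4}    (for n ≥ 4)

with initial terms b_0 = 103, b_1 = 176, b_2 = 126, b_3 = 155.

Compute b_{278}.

252

b_4 = 216·155 + 220·126 + 174·176 + 121·103 = 95
b_5 = 216·95 + 220·155 + 174·126 + 121·176 = 48
b_6 = 216·48 + 220·95 + 174·155 + 121·126 = 12
b_7 = 216·12 + 220·48 + 174·95 + 121·155 = 53
b_8 = 216·53 + 220·12 + 174·48 + 121·95 = 143
b_9 = 216·143 + 220·53 + 174·12 + 121·48 = 12
Continuing the recurrence:
  b_10 = 182;  b_11 = 31;  b_12 = 79;  b_13 = 172;  b_14 = 28;  b_15 = 201
  b_16 = 231;  b_17 = 248;  b_18 = 158;  b_19 = 115;  b_20 = 143;  b_21 = 24
  b_22 = 252;  b_23 = 205;  b_24 = 111;  b_25 = 116;  b_26 = 182;  b_27 = 151
  b_28 = 31;  b_29 = 116;  b_30 = 44;  b_31 = 65;  b_32 = 39;  b_33 = 128
  b_34 = 126;  b_35 = 139;  b_36 = 255;  b_37 = 192;  b_38 = 44;  b_39 = 37
  b_40 = 15;  b_41 = 28;  b_42 = 118;  b_43 = 79;  b_44 = 47;  b_45 = 252
  b_46 = 124;  b_47 = 121;  b_48 = 39;  b_49 = 72;  b_50 = 30;  b_51 = 227
  b_52 = 175;  b_53 = 40;  b_54 = 156;  b_55 = 61;  b_56 = 111;  b_57 = 4
  b_58 = 246;  b_59 = 71;  b_60 = 127;  b_61 = 68;  b_62 = 12;  b_63 = 113
  b_64 = 231;  b_65 = 80;  b_66 = 126;  b_67 = 123;  b_68 = 159;  b_69 = 80
  b_70 = 76;  b_71 = 21;  b_72 = 143;  b_73 = 44;  b_74 = 54;  b_75 = 127
  b_76 = 15;  b_77 = 76;  b_78 = 220;  b_79 = 41;  b_80 = 103;  b_81 = 152
  b_82 = 158;  b_83 = 83;  b_84 = 207;  b_85 = 56;  b_86 = 60;  b_87 = 173
  b_88 = 111;  b_89 = 148;  b_90 = 54;  b_91 = 247;  b_92 = 223;  b_93 = 20
  b_94 = 236;  b_95 = 161;  b_96 = 167;  b_97 = 32;  b_98 = 126;  b_99 = 107
  b_100 = 63;  b_101 = 224;  b_102 = 108;  b_103 = 5;  b_104 = 15;  b_105 = 60
  b_106 = 246;  b_107 = 175;  b_108 = 239;  b_109 = 156;  b_110 = 60;  b_111 = 217
  b_112 = 167;  b_113 = 232;  b_114 = 30;  b_115 = 195;  b_116 = 239;  b_117 = 72
  b_118 = 220;  b_119 = 29;  b_120 = 111;  b_121 = 36;  b_122 = 118;  b_123 = 167
  b_124 = 63;  b_125 = 228;  b_126 = 204;  b_127 = 209;  b_128 = 103;  b_129 = 240
  b_130 = 126;  b_131 = 91;  b_132 = 223;  b_133 = 112;  b_134 = 140;  b_135 = 245
  b_136 = 143;  b_137 = 76;  b_138 = 182;  b_139 = 223;  b_140 = 207;  b_141 = 236
  b_142 = 156;  b_143 = 137;  b_144 = 231;  b_145 = 56;  b_146 = 158;  b_147 = 51
  b_148 = 15;  b_149 = 88;  b_150 = 124;  b_151 = 141;  b_152 = 111;  b_153 = 180
  b_154 = 182;  b_155 = 87;  b_156 = 159;  b_157 = 180;  b_158 = 172;  b_159 = 1
  b_160 = 39;  b_161 = 192;  b_162 = 126;  b_163 = 75;  b_164 = 127;  b_165 = 0
  b_166 = 172;  b_167 = 229;  b_168 = 15;  b_169 = 92;  b_170 = 118;  b_171 = 15
  b_172 = 175;  b_173 = 60;  b_174 = 252;  b_175 = 57;  b_176 = 39;  b_177 = 136
  b_178 = 30;  b_179 = 163;  b_180 = 47;  b_181 = 104;  b_182 = 28;  b_183 = 253
  b_184 = 111;  b_185 = 68;  b_186 = 246;  b_187 = 7;  b_188 = 255;  b_189 = 132
  b_190 = 140;  b_191 = 49;  b_192 = 231;  b_193 = 144;  b_194 = 126;  b_195 = 59
  b_196 = 31;  b_197 = 144;  b_198 = 204;  b_199 = 213;  b_200 = 143;  b_201 = 108
  b_202 = 54;  b_203 = 63;  b_204 = 143;  b_205 = 140;  b_206 = 92;  b_207 = 233
  b_208 = 103;  b_209 = 216;  b_210 = 158;  b_211 = 19;  b_212 = 79;  b_213 = 120
  b_214 = 188;  b_215 = 109;  b_216 = 111;  b_217 = 212;  b_218 = 54;  b_219 = 183
  b_220 = 95;  b_221 = 84;  b_222 = 108;  b_223 = 97;  b_224 = 167;  b_225 = 96
  b_226 = 126;  b_227 = 43;  b_228 = 191;  b_229 = 32;  b_230 = 236;  b_231 = 197
  b_232 = 15;  b_233 = 124;  b_234 = 246;  b_235 = 111;  b_236 = 111;  b_237 = 220
  b_238 = 188;  b_239 = 153;  b_240 = 167;  b_241 = 40;  b_242 = 30;  b_243 = 131
  b_244 = 111;  b_245 = 136;  b_246 = 92;  b_247 = 221;  b_248 = 111;  b_249 = 100
  b_250 = 118;  b_251 = 103;  b_252 = 191;  b_253 = 36;  b_254 = 76;  b_255 = 145
  b_256 = 103;  b_257 = 48;  b_258 = 126;  b_259 = 27;  b_260 = 95;  b_261 = 176
  b_262 = 12;  b_263 = 181;  b_264 = 143;  b_265 = 140;  b_266 = 182;  b_267 = 159
  b_268 = 79;  b_269 = 44;  b_270 = 28;  b_271 = 73;  b_272 = 231;  b_273 = 120
  b_274 = 158;  b_275 = 243;  b_276 = 143
b_277 = 216·143 + 220·243 + 174·158 + 121·120 = 152
b_278 = 216·152 + 220·143 + 174·243 + 121·158 = 252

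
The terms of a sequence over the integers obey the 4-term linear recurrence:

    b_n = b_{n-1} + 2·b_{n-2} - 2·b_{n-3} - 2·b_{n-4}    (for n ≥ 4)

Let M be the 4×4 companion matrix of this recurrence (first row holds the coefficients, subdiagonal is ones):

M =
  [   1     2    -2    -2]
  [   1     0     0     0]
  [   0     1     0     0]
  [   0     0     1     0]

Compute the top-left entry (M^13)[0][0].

(M^13)[0][0] is the top entry after applying M 13 times to the unit state (1, 0, 0, 0). Equivalently it is h_{16} for the auxiliary sequence (h_n) obeying the same recurrence with h_3 = 1 and h_i = 0 for 0 ≤ i < 3:
h_4 = 1·1 + 2·0 + -2·0 + -2·0 = 1
h_5 = 1·1 + 2·1 + -2·0 + -2·0 = 3
h_6 = 1·3 + 2·1 + -2·1 + -2·0 = 3
h_7 = 1·3 + 2·3 + -2·1 + -2·1 = 5
h_8 = 1·5 + 2·3 + -2·3 + -2·1 = 3
h_9 = 1·3 + 2·5 + -2·3 + -2·3 = 1
h_10 = 1·1 + 2·3 + -2·5 + -2·3 = -9
h_11 = 1·-9 + 2·1 + -2·3 + -2·5 = -23
h_12 = 1·-23 + 2·-9 + -2·1 + -2·3 = -49
h_13 = 1·-49 + 2·-23 + -2·-9 + -2·1 = -79
h_14 = 1·-79 + 2·-49 + -2·-23 + -2·-9 = -113
h_15 = 1·-113 + 2·-79 + -2·-49 + -2·-23 = -127
h_16 = 1·-127 + 2·-113 + -2·-79 + -2·-49 = -97

-97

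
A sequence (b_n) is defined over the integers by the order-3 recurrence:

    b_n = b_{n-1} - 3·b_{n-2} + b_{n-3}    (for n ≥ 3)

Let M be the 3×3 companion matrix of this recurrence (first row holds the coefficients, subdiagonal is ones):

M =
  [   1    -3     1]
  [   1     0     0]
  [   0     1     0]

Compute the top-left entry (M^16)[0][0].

(M^16)[0][0] is the top entry after applying M 16 times to the unit state (1, 0, 0). Equivalently it is h_{18} for the auxiliary sequence (h_n) obeying the same recurrence with h_2 = 1 and h_i = 0 for 0 ≤ i < 2:
h_3 = 1·1 + -3·0 + 1·0 = 1
h_4 = 1·1 + -3·1 + 1·0 = -2
h_5 = 1·-2 + -3·1 + 1·1 = -4
h_6 = 1·-4 + -3·-2 + 1·1 = 3
h_7 = 1·3 + -3·-4 + 1·-2 = 13
h_8 = 1·13 + -3·3 + 1·-4 = 0
h_9 = 1·0 + -3·13 + 1·3 = -36
h_10 = 1·-36 + -3·0 + 1·13 = -23
h_11 = 1·-23 + -3·-36 + 1·0 = 85
h_12 = 1·85 + -3·-23 + 1·-36 = 118
h_13 = 1·118 + -3·85 + 1·-23 = -160
h_14 = 1·-160 + -3·118 + 1·85 = -429
h_15 = 1·-429 + -3·-160 + 1·118 = 169
h_16 = 1·169 + -3·-429 + 1·-160 = 1296
h_17 = 1·1296 + -3·169 + 1·-429 = 360
h_18 = 1·360 + -3·1296 + 1·169 = -3359

-3359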